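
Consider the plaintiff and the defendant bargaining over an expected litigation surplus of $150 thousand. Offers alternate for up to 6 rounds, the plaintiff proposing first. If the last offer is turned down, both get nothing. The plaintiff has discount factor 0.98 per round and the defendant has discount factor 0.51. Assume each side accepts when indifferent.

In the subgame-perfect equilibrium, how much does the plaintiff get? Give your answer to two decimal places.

Round 6 (the defendant proposes): the plaintiff will accept anything ≥ 0, so the defendant offers 0 and keeps 150.
Round 5 (the plaintiff proposes): the defendant can get 150 next round, worth 0.51 × 150 = 76.5 now; the plaintiff offers that and keeps 73.5.
Round 4 (the defendant proposes): the plaintiff can get 73.5 next round, worth 0.98 × 73.5 = 72.03 now. The defendant offers 72.03 and keeps 150 − 72.03 = 77.97.
Round 3 (the plaintiff proposes): the defendant can get 77.97 next round, worth 0.51 × 77.97 = 39.7647 now, so the plaintiff offers 39.7647, keeping 110.2353.
Round 2 (the defendant proposes): the plaintiff can get 110.2353 next round, worth 0.98 × 110.2353 = 108.030594 now; the defendant offers that and keeps 41.969406.
Round 1 (the plaintiff proposes): the defendant can get 41.969406 next round, worth 0.51 × 41.969406 = 21.40439706 now. The plaintiff offers 21.40439706 and keeps 150 − 21.40439706 = 128.59560294.

128.60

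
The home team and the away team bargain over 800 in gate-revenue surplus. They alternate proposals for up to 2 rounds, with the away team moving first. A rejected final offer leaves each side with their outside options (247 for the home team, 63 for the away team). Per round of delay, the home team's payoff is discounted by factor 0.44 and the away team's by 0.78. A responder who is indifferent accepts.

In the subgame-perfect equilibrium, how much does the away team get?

475.72

Round 2 (the home team proposes): the away team gets 63 if talks fail, so the home team offers 63 and keeps 737.
Round 1 (the away team proposes): the home team can get 737 next round, worth 0.44 × 737 = 324.28 now; the away team offers that and keeps 475.72.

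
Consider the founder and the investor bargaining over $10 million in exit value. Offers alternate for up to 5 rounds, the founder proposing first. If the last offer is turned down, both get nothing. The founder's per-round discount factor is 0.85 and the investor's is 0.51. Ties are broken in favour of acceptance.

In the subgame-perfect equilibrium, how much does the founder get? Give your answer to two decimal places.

Work backward from the last round.
Round 5 (the founder proposes): rejection yields 0 for the investor; the founder offers 0 and keeps 10.
Round 4 (the investor proposes): the founder can get 10 next round, worth 0.85 × 10 = 8.5 now, so the investor offers 8.5, keeping 1.5.
Round 3 (the founder proposes): the investor can get 1.5 next round, worth 0.51 × 1.5 = 0.765 now. The founder offers 0.765 and keeps 10 − 0.765 = 9.235.
Round 2 (the investor proposes): the founder can get 9.235 next round, worth 0.85 × 9.235 = 7.84975 now. The investor offers 7.84975 and keeps 10 − 7.84975 = 2.15025.
Round 1 (the founder proposes): the investor can get 2.15025 next round, worth 0.51 × 2.15025 = 1.0966275 now; the founder offers that and keeps 8.9033725.

8.90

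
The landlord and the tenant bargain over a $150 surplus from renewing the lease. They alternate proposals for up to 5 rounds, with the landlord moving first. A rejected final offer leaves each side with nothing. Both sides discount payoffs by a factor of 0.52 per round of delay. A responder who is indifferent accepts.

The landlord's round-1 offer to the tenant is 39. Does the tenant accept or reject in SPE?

Reject

Round 5 (the landlord proposes): the tenant will accept anything ≥ 0, so the landlord offers 0 and keeps 150.
Round 4 (the tenant proposes): the landlord can get 150 next round, worth 0.52 × 150 = 78 now, so the tenant offers 78, keeping 72.
Round 3 (the landlord proposes): the tenant can get 72 next round, worth 0.52 × 72 = 37.44 now; the landlord offers that and keeps 112.56.
Round 2 (the tenant proposes): the landlord can get 112.56 next round, worth 0.52 × 112.56 = 58.5312 now. The tenant offers 58.5312 and keeps 150 − 58.5312 = 91.4688.
So by rejecting in round 1, the tenant gets 91.4688 next round, worth 0.52 × 91.4688 = 47.563776 now.
Offer 39 < 47.563776, so the tenant rejects.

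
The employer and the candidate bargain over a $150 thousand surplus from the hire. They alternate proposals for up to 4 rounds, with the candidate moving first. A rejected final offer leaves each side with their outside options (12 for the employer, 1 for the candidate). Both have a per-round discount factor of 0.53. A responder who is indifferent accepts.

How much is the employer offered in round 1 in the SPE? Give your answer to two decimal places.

Round 4 (the employer proposes): the candidate gets 1 if talks fail, so the employer offers 1 and keeps 149.
Round 3 (the candidate proposes): the employer can get 149 next round, worth 0.53 × 149 = 78.97 now. The candidate offers 78.97 and keeps 150 − 78.97 = 71.03.
Round 2 (the employer proposes): the candidate can get 71.03 next round, worth 0.53 × 71.03 = 37.6459 now; the employer offers that and keeps 112.3541.
Round 1 (the candidate proposes): the employer can get 112.3541 next round, worth 0.53 × 112.3541 = 59.547673 now; the candidate offers that and keeps 90.452327.

59.55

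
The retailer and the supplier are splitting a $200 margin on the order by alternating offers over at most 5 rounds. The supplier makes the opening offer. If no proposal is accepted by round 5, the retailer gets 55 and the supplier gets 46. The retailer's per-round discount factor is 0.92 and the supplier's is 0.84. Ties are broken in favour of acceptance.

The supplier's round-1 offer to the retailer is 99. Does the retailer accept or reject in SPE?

Round 5 (the supplier proposes): the retailer gets 55 if talks fail, so the supplier offers 55 and keeps 145.
Round 4 (the retailer proposes): the supplier can get 145 next round, worth 0.84 × 145 = 121.8 now; the retailer offers that and keeps 78.2.
Round 3 (the supplier proposes): the retailer can get 78.2 next round, worth 0.92 × 78.2 = 71.944 now; the supplier offers that and keeps 128.056.
Round 2 (the retailer proposes): the supplier can get 128.056 next round, worth 0.84 × 128.056 = 107.56704 now. The retailer offers 107.56704 and keeps 200 − 107.56704 = 92.43296.
So by rejecting in round 1, the retailer gets 92.43296 next round, worth 0.92 × 92.43296 = 85.0383232 now.
Offer 99 ≥ 85.0383232, so the retailer accepts.

Accept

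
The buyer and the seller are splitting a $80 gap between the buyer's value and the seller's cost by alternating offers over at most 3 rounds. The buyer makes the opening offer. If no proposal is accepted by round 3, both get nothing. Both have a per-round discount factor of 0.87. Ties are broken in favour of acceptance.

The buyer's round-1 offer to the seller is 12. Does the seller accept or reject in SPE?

Accept

Round 3 (the buyer proposes): rejection yields 0 for the seller; the buyer offers 0 and keeps 80.
Round 2 (the seller proposes): the buyer can get 80 next round, worth 0.87 × 80 = 69.6 now, so the seller offers 69.6, keeping 10.4.
So by rejecting in round 1, the seller gets 10.4 next round, worth 0.87 × 10.4 = 9.048 now.
Offer 12 ≥ 9.048, so the seller accepts.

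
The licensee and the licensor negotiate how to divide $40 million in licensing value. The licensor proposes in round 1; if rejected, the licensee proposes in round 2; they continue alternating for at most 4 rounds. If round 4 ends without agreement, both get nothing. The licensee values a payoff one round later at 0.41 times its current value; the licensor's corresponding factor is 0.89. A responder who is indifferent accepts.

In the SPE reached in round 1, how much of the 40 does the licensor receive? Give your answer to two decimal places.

32.21

Round 4 (the licensee proposes): the licensor will accept anything ≥ 0, so the licensee offers 0 and keeps 40.
Round 3 (the licensor proposes): the licensee can get 40 next round, worth 0.41 × 40 = 16.4 now; the licensor offers that and keeps 23.6.
Round 2 (the licensee proposes): the licensor can get 23.6 next round, worth 0.89 × 23.6 = 21.004 now, so the licensee offers 21.004, keeping 18.996.
Round 1 (the licensor proposes): the licensee can get 18.996 next round, worth 0.41 × 18.996 = 7.78836 now, so the licensor offers 7.78836, keeping 32.21164.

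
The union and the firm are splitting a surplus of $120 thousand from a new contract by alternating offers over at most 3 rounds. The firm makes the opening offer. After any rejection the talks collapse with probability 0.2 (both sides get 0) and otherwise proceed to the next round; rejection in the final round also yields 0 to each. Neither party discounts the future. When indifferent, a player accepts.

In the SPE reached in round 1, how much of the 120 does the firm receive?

By backward induction:
Round 3 (the firm proposes): rejection yields 0 for the union; the firm offers 0 and keeps 120.
Round 2 (the union proposes): rejecting gives the firm an expected 0.8 × 120 = 96; the union offers that and keeps 24.
Round 1 (the firm proposes): rejecting gives the union an expected 0.8 × 24 = 19.2; the firm offers that and keeps 100.8.

100.8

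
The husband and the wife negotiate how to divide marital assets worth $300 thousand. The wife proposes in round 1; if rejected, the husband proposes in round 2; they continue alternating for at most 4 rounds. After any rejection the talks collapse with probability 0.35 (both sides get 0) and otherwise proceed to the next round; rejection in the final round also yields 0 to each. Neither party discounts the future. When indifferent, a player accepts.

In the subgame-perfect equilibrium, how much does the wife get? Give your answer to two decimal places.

149.36

Round 4 (the husband proposes): the wife will accept anything ≥ 0, so the husband offers 0 and keeps 300.
Round 3 (the wife proposes): rejecting gives the husband an expected 0.65 × 300 = 195; the wife offers that and keeps 105.
Round 2 (the husband proposes): rejecting gives the wife an expected 0.65 × 105 = 68.25. The husband offers 68.25 and keeps 300 − 68.25 = 231.75.
Round 1 (the wife proposes): rejecting gives the husband an expected 0.65 × 231.75 = 150.6375, so the wife offers 150.6375, keeping 149.3625.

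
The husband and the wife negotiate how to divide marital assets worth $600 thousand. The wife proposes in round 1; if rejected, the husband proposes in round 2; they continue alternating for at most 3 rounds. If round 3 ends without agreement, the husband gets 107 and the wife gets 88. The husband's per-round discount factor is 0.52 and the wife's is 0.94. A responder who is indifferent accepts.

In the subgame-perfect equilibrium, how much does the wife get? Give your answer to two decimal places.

Round 3 (the wife proposes): the husband gets 107 if talks fail, so the wife offers 107 and keeps 493.
Round 2 (the husband proposes): the wife can get 493 next round, worth 0.94 × 493 = 463.42 now, so the husband offers 463.42, keeping 136.58.
Round 1 (the wife proposes): the husband can get 136.58 next round, worth 0.52 × 136.58 = 71.0216 now. The wife offers 71.0216 and keeps 600 − 71.0216 = 528.9784.

528.98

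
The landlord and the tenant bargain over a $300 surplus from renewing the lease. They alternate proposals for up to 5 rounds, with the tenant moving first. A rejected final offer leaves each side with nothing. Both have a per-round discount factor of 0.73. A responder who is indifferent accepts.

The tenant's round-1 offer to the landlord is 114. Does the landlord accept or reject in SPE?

Round 5 (the tenant proposes): rejection yields 0 for the landlord; the tenant offers 0 and keeps 300.
Round 4 (the landlord proposes): the tenant can get 300 next round, worth 0.73 × 300 = 219 now, so the landlord offers 219, keeping 81.
Round 3 (the tenant proposes): the landlord can get 81 next round, worth 0.73 × 81 = 59.13 now, so the tenant offers 59.13, keeping 240.87.
Round 2 (the landlord proposes): the tenant can get 240.87 next round, worth 0.73 × 240.87 = 175.8351 now. The landlord offers 175.8351 and keeps 300 − 175.8351 = 124.1649.
So by rejecting in round 1, the landlord gets 124.1649 next round, worth 0.73 × 124.1649 = 90.640377 now.
Offer 114 ≥ 90.640377, so the landlord accepts.

Accept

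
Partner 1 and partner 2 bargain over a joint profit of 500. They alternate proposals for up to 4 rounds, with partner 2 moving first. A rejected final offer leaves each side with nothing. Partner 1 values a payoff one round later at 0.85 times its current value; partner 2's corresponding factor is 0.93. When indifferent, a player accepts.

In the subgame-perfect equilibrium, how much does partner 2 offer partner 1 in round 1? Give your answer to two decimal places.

365.71

Round 4 (partner 1 proposes): partner 2 will accept anything ≥ 0, so partner 1 offers 0 and keeps 500.
Round 3 (partner 2 proposes): partner 1 can get 500 next round, worth 0.85 × 500 = 425 now. Partner 2 offers 425 and keeps 500 − 425 = 75.
Round 2 (partner 1 proposes): partner 2 can get 75 next round, worth 0.93 × 75 = 69.75 now; partner 1 offers that and keeps 430.25.
Round 1 (partner 2 proposes): partner 1 can get 430.25 next round, worth 0.85 × 430.25 = 365.7125 now. Partner 2 offers 365.7125 and keeps 500 − 365.7125 = 134.2875.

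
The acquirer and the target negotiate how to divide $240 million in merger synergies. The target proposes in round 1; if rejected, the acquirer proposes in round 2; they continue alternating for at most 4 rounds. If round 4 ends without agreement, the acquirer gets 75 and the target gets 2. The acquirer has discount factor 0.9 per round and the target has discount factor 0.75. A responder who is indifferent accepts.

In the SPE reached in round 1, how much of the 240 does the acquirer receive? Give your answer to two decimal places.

Round 4 (the acquirer proposes): the target gets 2 if talks fail, so the acquirer offers 2 and keeps 238.
Round 3 (the target proposes): the acquirer can get 238 next round, worth 0.9 × 238 = 214.2 now. The target offers 214.2 and keeps 240 − 214.2 = 25.8.
Round 2 (the acquirer proposes): the target can get 25.8 next round, worth 0.75 × 25.8 = 19.35 now. The acquirer offers 19.35 and keeps 240 − 19.35 = 220.65.
Round 1 (the target proposes): the acquirer can get 220.65 next round, worth 0.9 × 220.65 = 198.585 now. The target offers 198.585 and keeps 240 − 198.585 = 41.415.

198.59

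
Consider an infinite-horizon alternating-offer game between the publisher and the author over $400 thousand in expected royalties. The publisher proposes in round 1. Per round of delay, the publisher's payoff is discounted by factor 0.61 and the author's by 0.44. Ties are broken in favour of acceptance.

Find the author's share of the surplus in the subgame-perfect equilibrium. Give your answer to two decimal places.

93.82

In a stationary SPE each proposer offers the other exactly their discounted continuation value.
If the publisher keeps x when proposing and the author keeps y when proposing, then x = 400 − 0.44y and y = 400 − 0.61x.
Solving: x = 400(1 − 0.44) / (1 − 0.61·0.44) = 224 / 0.7316 ≈ 306.1782.
The author gets 400 − 306.1782 ≈ 93.8218.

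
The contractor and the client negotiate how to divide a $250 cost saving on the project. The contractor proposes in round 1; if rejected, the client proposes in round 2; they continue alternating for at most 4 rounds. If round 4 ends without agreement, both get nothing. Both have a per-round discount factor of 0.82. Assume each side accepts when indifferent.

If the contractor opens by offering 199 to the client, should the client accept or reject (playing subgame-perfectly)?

Round 4 (the client proposes): rejection yields 0 for the contractor; the client offers 0 and keeps 250.
Round 3 (the contractor proposes): the client can get 250 next round, worth 0.82 × 250 = 205 now, so the contractor offers 205, keeping 45.
Round 2 (the client proposes): the contractor can get 45 next round, worth 0.82 × 45 = 36.9 now, so the client offers 36.9, keeping 213.1.
So by rejecting in round 1, the client gets 213.1 next round, worth 0.82 × 213.1 = 174.742 now.
Offer 199 ≥ 174.742, so the client accepts.

Accept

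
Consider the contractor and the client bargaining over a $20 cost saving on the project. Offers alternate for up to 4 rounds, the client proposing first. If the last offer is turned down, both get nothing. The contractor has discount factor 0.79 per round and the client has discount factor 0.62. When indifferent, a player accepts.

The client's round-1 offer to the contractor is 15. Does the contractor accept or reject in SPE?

Work out the contractor's continuation value if the offer is rejected.
Round 4 (the contractor proposes): the client will accept anything ≥ 0, so the contractor offers 0 and keeps 20.
Round 3 (the client proposes): the contractor can get 20 next round, worth 0.79 × 20 = 15.8 now, so the client offers 15.8, keeping 4.2.
Round 2 (the contractor proposes): the client can get 4.2 next round, worth 0.62 × 4.2 = 2.604 now, so the contractor offers 2.604, keeping 17.396.
So by rejecting in round 1, the contractor gets 17.396 next round, worth 0.79 × 17.396 = 13.74284 now.
Offer 15 ≥ 13.74284, so the contractor accepts.

Accept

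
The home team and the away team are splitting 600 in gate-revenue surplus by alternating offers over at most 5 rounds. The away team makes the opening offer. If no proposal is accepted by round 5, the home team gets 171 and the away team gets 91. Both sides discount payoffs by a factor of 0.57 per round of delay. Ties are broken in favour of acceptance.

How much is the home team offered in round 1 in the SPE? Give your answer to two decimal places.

212.89

Work backward from the last round.
Round 5 (the away team proposes): the home team gets 171 if talks fail, so the away team offers 171 and keeps 429.
Round 4 (the home team proposes): the away team can get 429 next round, worth 0.57 × 429 = 244.53 now; the home team offers that and keeps 355.47.
Round 3 (the away team proposes): the home team can get 355.47 next round, worth 0.57 × 355.47 = 202.6179 now. The away team offers 202.6179 and keeps 600 − 202.6179 = 397.3821.
Round 2 (the home team proposes): the away team can get 397.3821 next round, worth 0.57 × 397.3821 = 226.507797 now. The home team offers 226.507797 and keeps 600 − 226.507797 = 373.492203.
Round 1 (the away team proposes): the home team can get 373.492203 next round, worth 0.57 × 373.492203 = 212.89055571 now, so the away team offers 212.89055571, keeping 387.10944429.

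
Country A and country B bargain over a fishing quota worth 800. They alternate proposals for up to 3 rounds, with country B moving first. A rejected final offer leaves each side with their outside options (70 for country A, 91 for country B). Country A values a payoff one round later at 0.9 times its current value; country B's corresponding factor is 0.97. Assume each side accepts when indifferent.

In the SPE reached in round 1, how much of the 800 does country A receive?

82.71

Solve by backward induction from round 3.
Round 3 (country B proposes): country A gets 70 if talks fail, so country B offers 70 and keeps 730.
Round 2 (country A proposes): country B can get 730 next round, worth 0.97 × 730 = 708.1 now. Country A offers 708.1 and keeps 800 − 708.1 = 91.9.
Round 1 (country B proposes): country A can get 91.9 next round, worth 0.9 × 91.9 = 82.71 now, so country B offers 82.71, keeping 717.29.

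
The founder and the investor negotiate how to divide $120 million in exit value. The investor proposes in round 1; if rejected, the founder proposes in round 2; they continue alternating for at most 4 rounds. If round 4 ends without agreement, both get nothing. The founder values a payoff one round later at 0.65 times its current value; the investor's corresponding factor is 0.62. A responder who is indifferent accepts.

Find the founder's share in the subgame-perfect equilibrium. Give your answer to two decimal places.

Solve by backward induction from round 4.
Round 4 (the founder proposes): rejection yields 0 for the investor; the founder offers 0 and keeps 120.
Round 3 (the investor proposes): the founder can get 120 next round, worth 0.65 × 120 = 78 now; the investor offers that and keeps 42.
Round 2 (the founder proposes): the investor can get 42 next round, worth 0.62 × 42 = 26.04 now, so the founder offers 26.04, keeping 93.96.
Round 1 (the investor proposes): the founder can get 93.96 next round, worth 0.65 × 93.96 = 61.074 now. The investor offers 61.074 and keeps 120 − 61.074 = 58.926.

61.07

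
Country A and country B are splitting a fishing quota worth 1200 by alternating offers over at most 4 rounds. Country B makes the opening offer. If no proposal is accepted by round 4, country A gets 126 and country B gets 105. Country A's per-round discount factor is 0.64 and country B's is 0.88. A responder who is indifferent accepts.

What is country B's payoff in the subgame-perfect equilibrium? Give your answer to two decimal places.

713.15

Round 4 (country A proposes): country B gets 105 if talks fail, so country A offers 105 and keeps 1095.
Round 3 (country B proposes): country A can get 1095 next round, worth 0.64 × 1095 = 700.8 now; country B offers that and keeps 499.2.
Round 2 (country A proposes): country B can get 499.2 next round, worth 0.88 × 499.2 = 439.296 now. Country A offers 439.296 and keeps 1200 − 439.296 = 760.704.
Round 1 (country B proposes): country A can get 760.704 next round, worth 0.64 × 760.704 = 486.85056 now, so country B offers 486.85056, keeping 713.14944.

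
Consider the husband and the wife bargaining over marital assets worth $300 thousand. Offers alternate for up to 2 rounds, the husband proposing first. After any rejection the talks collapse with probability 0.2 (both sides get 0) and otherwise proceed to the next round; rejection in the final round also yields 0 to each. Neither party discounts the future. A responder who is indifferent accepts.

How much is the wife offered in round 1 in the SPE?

By backward induction:
Round 2 (the wife proposes): rejection yields 0 for the husband; the wife offers 0 and keeps 300.
Round 1 (the husband proposes): rejecting gives the wife an expected 0.8 × 300 = 240; the husband offers that and keeps 60.

240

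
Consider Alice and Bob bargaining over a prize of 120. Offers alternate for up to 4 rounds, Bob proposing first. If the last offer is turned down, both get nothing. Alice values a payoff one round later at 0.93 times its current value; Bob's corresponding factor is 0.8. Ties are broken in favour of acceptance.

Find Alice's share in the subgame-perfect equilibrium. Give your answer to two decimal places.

105.35

Solve by backward induction from round 4.
Round 4 (Alice proposes): rejection yields 0 for Bob; Alice offers 0 and keeps 120.
Round 3 (Bob proposes): Alice can get 120 next round, worth 0.93 × 120 = 111.6 now, so Bob offers 111.6, keeping 8.4.
Round 2 (Alice proposes): Bob can get 8.4 next round, worth 0.8 × 8.4 = 6.72 now. Alice offers 6.72 and keeps 120 − 6.72 = 113.28.
Round 1 (Bob proposes): Alice can get 113.28 next round, worth 0.93 × 113.28 = 105.3504 now; Bob offers that and keeps 14.6496.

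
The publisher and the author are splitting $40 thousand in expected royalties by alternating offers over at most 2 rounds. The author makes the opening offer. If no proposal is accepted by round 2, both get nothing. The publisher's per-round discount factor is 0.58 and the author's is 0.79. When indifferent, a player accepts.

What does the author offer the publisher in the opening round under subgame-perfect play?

23.2

Work backward from the last round.
Round 2 (the publisher proposes): the author will accept anything ≥ 0, so the publisher offers 0 and keeps 40.
Round 1 (the author proposes): the publisher can get 40 next round, worth 0.58 × 40 = 23.2 now; the author offers that and keeps 16.8.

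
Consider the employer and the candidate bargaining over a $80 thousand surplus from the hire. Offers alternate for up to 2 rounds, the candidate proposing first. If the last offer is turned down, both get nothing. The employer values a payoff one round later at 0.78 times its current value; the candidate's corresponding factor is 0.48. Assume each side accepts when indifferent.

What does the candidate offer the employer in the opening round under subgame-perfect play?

Round 2 (the employer proposes): rejection yields 0 for the candidate; the employer offers 0 and keeps 80.
Round 1 (the candidate proposes): the employer can get 80 next round, worth 0.78 × 80 = 62.4 now; the candidate offers that and keeps 17.6.

62.4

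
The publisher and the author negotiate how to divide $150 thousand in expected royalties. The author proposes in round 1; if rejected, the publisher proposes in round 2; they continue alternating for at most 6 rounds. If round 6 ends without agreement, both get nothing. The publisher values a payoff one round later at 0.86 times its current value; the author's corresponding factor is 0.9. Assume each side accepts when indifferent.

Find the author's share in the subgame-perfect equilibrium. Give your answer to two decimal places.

Solve by backward induction from round 6.
Round 6 (the publisher proposes): rejection yields 0 for the author; the publisher offers 0 and keeps 150.
Round 5 (the author proposes): the publisher can get 150 next round, worth 0.86 × 150 = 129 now, so the author offers 129, keeping 21.
Round 4 (the publisher proposes): the author can get 21 next round, worth 0.9 × 21 = 18.9 now; the publisher offers that and keeps 131.1.
Round 3 (the author proposes): the publisher can get 131.1 next round, worth 0.86 × 131.1 = 112.746 now. The author offers 112.746 and keeps 150 − 112.746 = 37.254.
Round 2 (the publisher proposes): the author can get 37.254 next round, worth 0.9 × 37.254 = 33.5286 now, so the publisher offers 33.5286, keeping 116.4714.
Round 1 (the author proposes): the publisher can get 116.4714 next round, worth 0.86 × 116.4714 = 100.165404 now. The author offers 100.165404 and keeps 150 − 100.165404 = 49.834596.

49.83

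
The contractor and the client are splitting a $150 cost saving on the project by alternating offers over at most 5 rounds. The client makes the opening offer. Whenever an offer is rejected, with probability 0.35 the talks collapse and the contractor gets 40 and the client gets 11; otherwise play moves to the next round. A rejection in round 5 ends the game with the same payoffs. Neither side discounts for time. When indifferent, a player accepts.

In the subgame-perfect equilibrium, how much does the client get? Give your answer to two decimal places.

77.96

Round 5 (the client proposes): the contractor gets 40 if talks fail, so the client offers 40 and keeps 110.
Round 4 (the contractor proposes): rejecting gives the client an expected 0.65 × 110 + 0.35 × 11 = 75.35; the contractor offers that and keeps 74.65.
Round 3 (the client proposes): rejecting gives the contractor an expected 0.65 × 74.65 + 0.35 × 40 = 62.5225. The client offers 62.5225 and keeps 150 − 62.5225 = 87.4775.
Round 2 (the contractor proposes): rejecting gives the client an expected 0.65 × 87.4775 + 0.35 × 11 = 60.710375; the contractor offers that and keeps 89.289625.
Round 1 (the client proposes): rejecting gives the contractor an expected 0.65 × 89.289625 + 0.35 × 40 = 72.03825625. The client offers 72.03825625 and keeps 150 − 72.03825625 = 77.96174375.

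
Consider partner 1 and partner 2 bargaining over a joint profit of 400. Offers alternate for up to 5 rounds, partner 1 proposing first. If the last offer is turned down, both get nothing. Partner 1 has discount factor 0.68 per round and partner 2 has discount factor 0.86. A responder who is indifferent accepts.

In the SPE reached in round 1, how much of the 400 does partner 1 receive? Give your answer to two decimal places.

225.55

Round 5 (partner 1 proposes): partner 2 will accept anything ≥ 0, so partner 1 offers 0 and keeps 400.
Round 4 (partner 2 proposes): partner 1 can get 400 next round, worth 0.68 × 400 = 272 now, so partner 2 offers 272, keeping 128.
Round 3 (partner 1 proposes): partner 2 can get 128 next round, worth 0.86 × 128 = 110.08 now. Partner 1 offers 110.08 and keeps 400 − 110.08 = 289.92.
Round 2 (partner 2 proposes): partner 1 can get 289.92 next round, worth 0.68 × 289.92 = 197.1456 now; partner 2 offers that and keeps 202.8544.
Round 1 (partner 1 proposes): partner 2 can get 202.8544 next round, worth 0.86 × 202.8544 = 174.454784 now. Partner 1 offers 174.454784 and keeps 400 − 174.454784 = 225.545216.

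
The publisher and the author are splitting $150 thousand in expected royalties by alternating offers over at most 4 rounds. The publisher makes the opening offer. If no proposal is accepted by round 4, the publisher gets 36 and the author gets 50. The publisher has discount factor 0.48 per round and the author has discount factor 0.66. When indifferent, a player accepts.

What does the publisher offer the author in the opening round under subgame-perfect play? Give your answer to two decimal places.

75.32

Round 4 (the author proposes): the publisher gets 36 if talks fail, so the author offers 36 and keeps 114.
Round 3 (the publisher proposes): the author can get 114 next round, worth 0.66 × 114 = 75.24 now; the publisher offers that and keeps 74.76.
Round 2 (the author proposes): the publisher can get 74.76 next round, worth 0.48 × 74.76 = 35.8848 now. The author offers 35.8848 and keeps 150 − 35.8848 = 114.1152.
Round 1 (the publisher proposes): the author can get 114.1152 next round, worth 0.66 × 114.1152 = 75.316032 now; the publisher offers that and keeps 74.683968.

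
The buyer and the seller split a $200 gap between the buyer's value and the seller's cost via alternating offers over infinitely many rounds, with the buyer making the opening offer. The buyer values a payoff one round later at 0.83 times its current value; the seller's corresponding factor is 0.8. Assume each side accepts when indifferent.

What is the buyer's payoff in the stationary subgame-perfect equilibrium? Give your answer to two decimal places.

119.05

In a stationary SPE each proposer offers the other exactly their discounted continuation value.
If the buyer keeps x when proposing and the seller keeps y when proposing, then x = 200 − 0.8y and y = 200 − 0.83x.
Solving: x = 200(1 − 0.8) / (1 − 0.83·0.8) = 40 / 0.336 ≈ 119.0476.
The seller gets 200 − 119.0476 ≈ 80.9524.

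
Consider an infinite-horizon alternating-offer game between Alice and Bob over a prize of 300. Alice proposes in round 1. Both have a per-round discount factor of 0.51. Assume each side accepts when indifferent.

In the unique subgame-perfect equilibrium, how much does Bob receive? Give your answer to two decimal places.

101.32

In a stationary SPE each proposer offers the other exactly their discounted continuation value.
If Alice keeps x when proposing and Bob keeps y when proposing, then x = 300 − 0.51y and y = 300 − 0.51x.
Solving: x = 300(1 − 0.51) / (1 − 0.51·0.51) = 147 / 0.7399 ≈ 198.6755.
Bob gets 300 − 198.6755 ≈ 101.3245.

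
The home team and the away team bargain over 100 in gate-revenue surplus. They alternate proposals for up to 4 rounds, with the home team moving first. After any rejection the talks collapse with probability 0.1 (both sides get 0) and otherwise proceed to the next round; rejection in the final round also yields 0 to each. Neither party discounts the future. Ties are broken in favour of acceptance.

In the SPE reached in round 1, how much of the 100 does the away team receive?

Round 4 (the away team proposes): rejection yields 0 for the home team; the away team offers 0 and keeps 100.
Round 3 (the home team proposes): rejecting gives the away team an expected 0.9 × 100 = 90. The home team offers 90 and keeps 100 − 90 = 10.
Round 2 (the away team proposes): rejecting gives the home team an expected 0.9 × 10 = 9; the away team offers that and keeps 91.
Round 1 (the home team proposes): rejecting gives the away team an expected 0.9 × 91 = 81.9. The home team offers 81.9 and keeps 100 − 81.9 = 18.1.

81.9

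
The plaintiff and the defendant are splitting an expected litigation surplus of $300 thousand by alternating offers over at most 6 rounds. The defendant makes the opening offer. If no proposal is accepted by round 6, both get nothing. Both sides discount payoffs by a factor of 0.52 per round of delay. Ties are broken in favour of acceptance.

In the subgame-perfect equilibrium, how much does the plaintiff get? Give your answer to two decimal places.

106.53

Work backward from the last round.
Round 6 (the plaintiff proposes): rejection yields 0 for the defendant; the plaintiff offers 0 and keeps 300.
Round 5 (the defendant proposes): the plaintiff can get 300 next round, worth 0.52 × 300 = 156 now; the defendant offers that and keeps 144.
Round 4 (the plaintiff proposes): the defendant can get 144 next round, worth 0.52 × 144 = 74.88 now. The plaintiff offers 74.88 and keeps 300 − 74.88 = 225.12.
Round 3 (the defendant proposes): the plaintiff can get 225.12 next round, worth 0.52 × 225.12 = 117.0624 now, so the defendant offers 117.0624, keeping 182.9376.
Round 2 (the plaintiff proposes): the defendant can get 182.9376 next round, worth 0.52 × 182.9376 = 95.127552 now; the plaintiff offers that and keeps 204.872448.
Round 1 (the defendant proposes): the plaintiff can get 204.872448 next round, worth 0.52 × 204.872448 = 106.53367296 now, so the defendant offers 106.53367296, keeping 193.46632704.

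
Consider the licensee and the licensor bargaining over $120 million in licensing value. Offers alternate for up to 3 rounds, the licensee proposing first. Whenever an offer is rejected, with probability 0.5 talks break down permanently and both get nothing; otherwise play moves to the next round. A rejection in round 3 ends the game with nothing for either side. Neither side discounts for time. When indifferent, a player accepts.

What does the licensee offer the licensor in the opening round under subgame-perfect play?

Round 3 (the licensee proposes): the licensor will accept anything ≥ 0, so the licensee offers 0 and keeps 120.
Round 2 (the licensor proposes): rejecting gives the licensee an expected 0.5 × 120 = 60; the licensor offers that and keeps 60.
Round 1 (the licensee proposes): rejecting gives the licensor an expected 0.5 × 60 = 30; the licensee offers that and keeps 90.

30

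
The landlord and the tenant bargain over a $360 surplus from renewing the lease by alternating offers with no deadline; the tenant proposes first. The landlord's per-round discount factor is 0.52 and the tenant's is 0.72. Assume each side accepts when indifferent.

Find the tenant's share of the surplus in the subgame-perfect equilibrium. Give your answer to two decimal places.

In a stationary SPE each proposer offers the other exactly their discounted continuation value.
If the tenant keeps x when proposing and the landlord keeps y when proposing, then x = 360 − 0.52y and y = 360 − 0.72x.
Solving: x = 360(1 − 0.52) / (1 − 0.72·0.52) = 172.8 / 0.6256 ≈ 276.2148.
The landlord gets 360 − 276.2148 ≈ 83.7852.

276.21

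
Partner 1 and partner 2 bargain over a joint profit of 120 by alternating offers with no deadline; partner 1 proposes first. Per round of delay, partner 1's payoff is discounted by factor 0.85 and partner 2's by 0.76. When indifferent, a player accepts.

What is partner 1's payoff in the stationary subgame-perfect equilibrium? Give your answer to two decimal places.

81.36

In a stationary SPE each proposer offers the other exactly their discounted continuation value.
If partner 1 keeps x when proposing and partner 2 keeps y when proposing, then x = 120 − 0.76y and y = 120 − 0.85x.
Solving: x = 120(1 − 0.76) / (1 − 0.85·0.76) = 28.8 / 0.354 ≈ 81.3559.
Partner 2 gets 120 − 81.3559 ≈ 38.6441.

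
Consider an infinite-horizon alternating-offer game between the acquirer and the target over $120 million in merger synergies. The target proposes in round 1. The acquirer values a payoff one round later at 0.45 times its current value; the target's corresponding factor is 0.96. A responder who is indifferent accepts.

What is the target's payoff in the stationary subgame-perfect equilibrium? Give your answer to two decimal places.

116.20

When the target proposes, the acquirer accepts any offer worth at least 0.45 times what the acquirer would get by proposing next round; and vice versa.
This gives x = 120 − 0.45y and y = 120 − 0.96x, where x and y are each side's share when it proposes.
Hence (1 − 0.45·0.96)x = 120(1 − 0.45), i.e. 0.568·x = 66.
x ≈ 116.1972; the acquirer's share is 120 − x ≈ 3.8028.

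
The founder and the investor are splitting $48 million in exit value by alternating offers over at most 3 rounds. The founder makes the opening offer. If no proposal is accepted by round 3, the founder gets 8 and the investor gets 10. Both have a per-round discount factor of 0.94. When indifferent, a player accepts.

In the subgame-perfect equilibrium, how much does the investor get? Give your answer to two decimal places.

Round 3 (the founder proposes): the investor gets 10 if talks fail, so the founder offers 10 and keeps 38.
Round 2 (the investor proposes): the founder can get 38 next round, worth 0.94 × 38 = 35.72 now. The investor offers 35.72 and keeps 48 − 35.72 = 12.28.
Round 1 (the founder proposes): the investor can get 12.28 next round, worth 0.94 × 12.28 = 11.5432 now, so the founder offers 11.5432, keeping 36.4568.

11.54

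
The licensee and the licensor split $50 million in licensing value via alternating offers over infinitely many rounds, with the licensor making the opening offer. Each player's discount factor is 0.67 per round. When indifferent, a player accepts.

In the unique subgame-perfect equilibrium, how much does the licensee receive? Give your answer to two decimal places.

20.06

When the licensor proposes, the licensee accepts any offer worth at least 0.67 times what the licensee would get by proposing next round; and vice versa.
This gives x = 50 − 0.67y and y = 50 − 0.67x, where x and y are each side's share when it proposes.
Hence (1 − 0.67·0.67)x = 50(1 − 0.67), i.e. 0.5511·x = 16.5.
x ≈ 29.9401; the licensee's share is 50 − x ≈ 20.0599.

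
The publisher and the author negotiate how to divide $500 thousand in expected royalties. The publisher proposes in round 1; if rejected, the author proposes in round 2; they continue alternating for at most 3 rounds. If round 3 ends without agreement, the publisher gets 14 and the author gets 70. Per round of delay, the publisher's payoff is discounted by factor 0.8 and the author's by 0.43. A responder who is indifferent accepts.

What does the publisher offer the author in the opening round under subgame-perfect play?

67.08

Round 3 (the publisher proposes): the author gets 70 if talks fail, so the publisher offers 70 and keeps 430.
Round 2 (the author proposes): the publisher can get 430 next round, worth 0.8 × 430 = 344 now. The author offers 344 and keeps 500 − 344 = 156.
Round 1 (the publisher proposes): the author can get 156 next round, worth 0.43 × 156 = 67.08 now, so the publisher offers 67.08, keeping 432.92.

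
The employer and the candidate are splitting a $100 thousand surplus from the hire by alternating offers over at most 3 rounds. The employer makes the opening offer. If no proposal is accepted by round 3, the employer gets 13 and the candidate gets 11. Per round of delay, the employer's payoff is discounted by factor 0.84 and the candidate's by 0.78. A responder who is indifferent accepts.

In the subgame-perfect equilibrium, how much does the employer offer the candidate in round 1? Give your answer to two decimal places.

19.69

Solve by backward induction from round 3.
Round 3 (the employer proposes): the candidate gets 11 if talks fail, so the employer offers 11 and keeps 89.
Round 2 (the candidate proposes): the employer can get 89 next round, worth 0.84 × 89 = 74.76 now, so the candidate offers 74.76, keeping 25.24.
Round 1 (the employer proposes): the candidate can get 25.24 next round, worth 0.78 × 25.24 = 19.6872 now, so the employer offers 19.6872, keeping 80.3128.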